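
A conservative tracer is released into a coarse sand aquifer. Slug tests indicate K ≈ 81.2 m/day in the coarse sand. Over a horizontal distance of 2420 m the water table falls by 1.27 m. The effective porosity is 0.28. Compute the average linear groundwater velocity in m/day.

0.152

Hydraulic gradient i = Δh / L = 1.27 / 2420 = 0.0005248.
Darcy flux q = K · i = 81.20 × 0.0005248 = 0.04261 m/day.
Seepage velocity v = q / n_e = 0.04261 / 0.28 = 0.1522 m/day.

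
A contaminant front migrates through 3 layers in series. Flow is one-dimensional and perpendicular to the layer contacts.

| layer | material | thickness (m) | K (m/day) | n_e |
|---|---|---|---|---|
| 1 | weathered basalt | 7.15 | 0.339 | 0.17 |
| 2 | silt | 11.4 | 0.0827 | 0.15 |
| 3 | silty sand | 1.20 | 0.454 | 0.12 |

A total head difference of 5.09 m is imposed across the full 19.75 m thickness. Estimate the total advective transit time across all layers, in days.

97.4

With flow normal to the layers, continuity requires the same specific discharge q through every layer.
Σ(b_i/K_i) = 7.15/0.339 + 11.4/0.0827 + 1.20/0.454 = 161.6 d.
q = Δh / Σ(b_i/K_i) = 5.09 / 161.6 = 0.03150 m/day.
In each layer the seepage velocity is v_i = q/n_i, so the layer transit time is t_i = b_i·n_i / q:
  layer 1 (weathered basalt): t_1 = 7.15 × 0.17 / 0.03150 = 38.59 d
  layer 2 (silt): t_2 = 11.4 × 0.15 / 0.03150 = 54.28 d
  layer 3 (silty sand): t_3 = 1.20 × 0.12 / 0.03150 = 4.571 d
Total t = Σ t_i = 97.44 days.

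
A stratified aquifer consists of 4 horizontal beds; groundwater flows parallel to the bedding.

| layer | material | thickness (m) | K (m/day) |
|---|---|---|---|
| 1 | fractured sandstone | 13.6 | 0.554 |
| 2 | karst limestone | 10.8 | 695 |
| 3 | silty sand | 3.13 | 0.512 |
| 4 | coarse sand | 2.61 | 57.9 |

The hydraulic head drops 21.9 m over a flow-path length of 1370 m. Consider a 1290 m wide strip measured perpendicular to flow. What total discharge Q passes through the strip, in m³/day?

Flow is parallel to layering, so each bed carries its own Darcy discharge and the transmissivities add.
Σ(K_i·b_i) = 0.554×13.6 + 695×10.8 + 0.512×3.13 + 57.9×2.61 = 7666 m²/day.
Hydraulic gradient i = Δh / L = 21.9 / 1370 = 0.01599.
Q = Σ(K_i·b_i) · W · i = 7666 × 1290 × 0.01599 = 1.581e+05 m³/day.

158000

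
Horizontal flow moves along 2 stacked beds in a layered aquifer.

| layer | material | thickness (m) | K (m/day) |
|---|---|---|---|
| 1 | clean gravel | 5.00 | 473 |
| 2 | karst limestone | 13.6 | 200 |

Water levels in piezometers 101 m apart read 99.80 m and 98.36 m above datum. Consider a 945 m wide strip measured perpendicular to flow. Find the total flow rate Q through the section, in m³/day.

Flow is parallel to layering, so each bed carries its own Darcy discharge and the transmissivities add.
Σ(K_i·b_i) = 473×5.00 + 200×13.6 = 5085 m²/day.
Hydraulic gradient i = (99.80 − 98.36) / 101 = 1.44 / 101 = 0.01426.
Q = Σ(K_i·b_i) · W · i = 5085 × 945 × 0.01426 = 68512 m³/day.

68500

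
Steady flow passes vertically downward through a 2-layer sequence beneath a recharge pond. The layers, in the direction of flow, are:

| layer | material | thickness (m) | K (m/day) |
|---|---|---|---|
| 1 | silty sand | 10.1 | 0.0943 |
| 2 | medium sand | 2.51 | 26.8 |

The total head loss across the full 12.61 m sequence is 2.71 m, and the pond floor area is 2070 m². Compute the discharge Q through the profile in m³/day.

Flow is perpendicular to layering, so the layers act in series and the equivalent K is the thickness-weighted harmonic mean.
Total thickness L = 10.1 + 2.51 = 12.61 m.
Σ(b_i/K_i) = 10.1/0.0943 + 2.51/26.8 = 107.2 d.
K_eq = L / Σ(b_i/K_i) = 12.61 / 107.2 = 0.1176 m/day.
Q = K_eq · A · (Δh/L) = 0.1176 × 2070 × (2.71/12.61) = 52.33 m³/day.

52.3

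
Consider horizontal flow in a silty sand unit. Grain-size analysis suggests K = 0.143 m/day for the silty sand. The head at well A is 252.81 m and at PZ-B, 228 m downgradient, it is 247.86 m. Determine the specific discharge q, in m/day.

0.00310

Hydraulic gradient i = (252.81 − 247.86) / 228 = 4.95 / 228 = 0.02171.
Specific discharge q = K · i = 0.1430 × 0.02171 = 0.003105 m/day.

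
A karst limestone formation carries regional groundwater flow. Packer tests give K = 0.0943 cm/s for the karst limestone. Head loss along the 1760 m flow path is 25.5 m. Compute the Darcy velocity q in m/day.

Convert K: 0.0943 cm/s × 864 = 81.48 m/day.
Hydraulic gradient i = Δh / L = 25.5 / 1760 = 0.01449.
Specific discharge q = K · i = 81.48 × 0.01449 = 1.180 m/day.

1.18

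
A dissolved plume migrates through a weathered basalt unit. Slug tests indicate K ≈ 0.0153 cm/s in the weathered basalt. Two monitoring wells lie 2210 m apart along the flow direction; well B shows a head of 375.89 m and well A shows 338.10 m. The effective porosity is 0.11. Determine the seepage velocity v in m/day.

2.05

Convert K: 0.0153 cm/s × 864 = 13.22 m/day.
Hydraulic gradient i = (375.89 − 338.10) / 2210 = 37.79 / 2210 = 0.01710.
Darcy flux q = K · i = 13.22 × 0.01710 = 0.2260 m/day.
Seepage velocity v = q / n_e = 0.2260 / 0.11 = 2.055 m/day.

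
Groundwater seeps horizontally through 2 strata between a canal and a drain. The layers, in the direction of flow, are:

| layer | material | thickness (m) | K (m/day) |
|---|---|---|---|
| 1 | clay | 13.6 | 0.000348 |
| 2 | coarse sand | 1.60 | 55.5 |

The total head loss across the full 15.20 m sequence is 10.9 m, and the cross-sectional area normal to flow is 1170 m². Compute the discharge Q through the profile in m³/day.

0.326

Flow is perpendicular to layering, so the layers act in series and the equivalent K is the thickness-weighted harmonic mean.
Total thickness L = 13.6 + 1.60 = 15.20 m.
Σ(b_i/K_i) = 13.6/0.000348 + 1.60/55.5 = 39080 d.
K_eq = L / Σ(b_i/K_i) = 15.20 / 39080 = 0.0003889 m/day.
Q = K_eq · A · (Δh/L) = 0.0003889 × 1170 × (10.9/15.20) = 0.3263 m³/day.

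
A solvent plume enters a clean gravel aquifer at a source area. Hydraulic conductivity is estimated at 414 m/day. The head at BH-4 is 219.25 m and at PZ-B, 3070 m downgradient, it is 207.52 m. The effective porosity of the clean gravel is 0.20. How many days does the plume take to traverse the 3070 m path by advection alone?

388

Hydraulic gradient i = (219.25 − 207.52) / 3070 = 11.73 / 3070 = 0.003821.
Darcy flux q = K · i = 414.0 × 0.003821 = 1.582 m/day.
Seepage velocity v = q / n_e = 1.582 / 0.20 = 7.909 m/day.
Travel time t = L / v = 3070 / 7.909 = 388.2 days.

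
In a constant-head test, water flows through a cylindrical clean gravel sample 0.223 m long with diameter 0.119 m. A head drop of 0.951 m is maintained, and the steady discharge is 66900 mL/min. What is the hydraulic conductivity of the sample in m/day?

2030

Cross-sectional area A = π·(d/2)² = π × (0.119/2)² = 0.01112 m².
Convert discharge: 66900 mL/min = 0.001115 m³/s.
Darcy's law rearranged: K = Q·L / (A·Δh) = 0.001115 × 0.223 / (0.01112 × 0.951) = 0.02351 m/s = 2031 m/day.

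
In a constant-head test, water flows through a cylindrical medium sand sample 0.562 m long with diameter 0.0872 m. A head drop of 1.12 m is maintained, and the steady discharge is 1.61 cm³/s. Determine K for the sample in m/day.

11.7

Cross-sectional area A = π·(d/2)² = π × (0.0872/2)² = 0.005972 m².
Convert discharge: 1.61 cm³/s = 1.610e-06 m³/s.
Darcy's law rearranged: K = Q·L / (A·Δh) = 1.610e-06 × 0.562 / (0.005972 × 1.12) = 0.0001353 m/s = 11.69 m/day.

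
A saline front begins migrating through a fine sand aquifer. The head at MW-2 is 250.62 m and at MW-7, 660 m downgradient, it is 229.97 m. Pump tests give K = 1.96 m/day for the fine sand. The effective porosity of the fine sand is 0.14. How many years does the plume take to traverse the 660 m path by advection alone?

Hydraulic gradient i = (250.62 − 229.97) / 660 = 20.65 / 660 = 0.03129.
Darcy flux q = K · i = 1.960 × 0.03129 = 0.06132 m/day.
Seepage velocity v = q / n_e = 0.06132 / 0.14 = 0.4380 m/day.
Travel time t = L / v = 660 / 0.4380 = 1507 days = 4.125 years.

4.13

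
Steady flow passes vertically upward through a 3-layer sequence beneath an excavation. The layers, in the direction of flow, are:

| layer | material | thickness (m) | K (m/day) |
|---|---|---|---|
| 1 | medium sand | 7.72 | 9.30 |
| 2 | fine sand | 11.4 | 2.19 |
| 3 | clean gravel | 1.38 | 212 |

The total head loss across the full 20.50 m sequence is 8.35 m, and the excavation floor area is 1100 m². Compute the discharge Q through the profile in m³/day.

1520

Flow is perpendicular to layering, so the layers act in series and the equivalent K is the thickness-weighted harmonic mean.
Total thickness L = 7.72 + 11.4 + 1.38 = 20.50 m.
Σ(b_i/K_i) = 7.72/9.30 + 11.4/2.19 + 1.38/212 = 6.042 d.
K_eq = L / Σ(b_i/K_i) = 20.50 / 6.042 = 3.393 m/day.
Q = K_eq · A · (Δh/L) = 3.393 × 1100 × (8.35/20.50) = 1520 m³/day.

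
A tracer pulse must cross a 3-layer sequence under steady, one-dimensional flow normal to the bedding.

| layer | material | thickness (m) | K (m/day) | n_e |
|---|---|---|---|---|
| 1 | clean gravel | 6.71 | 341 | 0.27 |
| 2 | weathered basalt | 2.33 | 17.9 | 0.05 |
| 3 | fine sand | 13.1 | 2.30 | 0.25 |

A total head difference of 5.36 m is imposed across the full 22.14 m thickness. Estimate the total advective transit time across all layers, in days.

5.67

With flow normal to the layers, continuity requires the same specific discharge q through every layer.
Σ(b_i/K_i) = 6.71/341 + 2.33/17.9 + 13.1/2.30 = 5.845 d.
q = Δh / Σ(b_i/K_i) = 5.36 / 5.845 = 0.9169 m/day.
In each layer the seepage velocity is v_i = q/n_i, so the layer transit time is t_i = b_i·n_i / q:
  layer 1 (clean gravel): t_1 = 6.71 × 0.27 / 0.9169 = 1.976 d
  layer 2 (weathered basalt): t_2 = 2.33 × 0.05 / 0.9169 = 0.1271 d
  layer 3 (fine sand): t_3 = 13.1 × 0.25 / 0.9169 = 3.572 d
Total t = Σ t_i = 5.674 days.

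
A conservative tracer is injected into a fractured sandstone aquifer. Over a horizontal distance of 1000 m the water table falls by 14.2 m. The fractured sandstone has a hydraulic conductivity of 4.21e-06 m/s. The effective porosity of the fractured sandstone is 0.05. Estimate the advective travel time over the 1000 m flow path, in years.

26.5

Convert K: 4.21e-06 m/s × 86400 = 0.3637 m/day.
Hydraulic gradient i = Δh / L = 14.2 / 1000 = 0.01420.
Darcy flux q = K · i = 0.3637 × 0.01420 = 0.005165 m/day.
Seepage velocity v = q / n_e = 0.005165 / 0.05 = 0.1033 m/day.
Travel time t = L / v = 1000 / 0.1033 = 9680 days = 26.50 years.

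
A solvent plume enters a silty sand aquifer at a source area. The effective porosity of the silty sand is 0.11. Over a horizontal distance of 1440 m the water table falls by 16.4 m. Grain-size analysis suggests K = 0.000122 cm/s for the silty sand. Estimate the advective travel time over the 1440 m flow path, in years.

361

Convert K: 0.000122 cm/s × 864 = 0.1054 m/day.
Hydraulic gradient i = Δh / L = 16.4 / 1440 = 0.01139.
Darcy flux q = K · i = 0.1054 × 0.01139 = 0.001200 m/day.
Seepage velocity v = q / n_e = 0.001200 / 0.11 = 0.01091 m/day.
Travel time t = L / v = 1440 / 0.01091 = 1.319e+05 days = 361.3 years.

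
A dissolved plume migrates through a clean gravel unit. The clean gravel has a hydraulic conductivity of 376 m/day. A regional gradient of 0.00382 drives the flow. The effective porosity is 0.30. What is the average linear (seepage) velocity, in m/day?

Hydraulic gradient i = 0.00382.
Darcy flux q = K · i = 376.0 × 0.003820 = 1.436 m/day.
Seepage velocity v = q / n_e = 1.436 / 0.30 = 4.788 m/day.

4.79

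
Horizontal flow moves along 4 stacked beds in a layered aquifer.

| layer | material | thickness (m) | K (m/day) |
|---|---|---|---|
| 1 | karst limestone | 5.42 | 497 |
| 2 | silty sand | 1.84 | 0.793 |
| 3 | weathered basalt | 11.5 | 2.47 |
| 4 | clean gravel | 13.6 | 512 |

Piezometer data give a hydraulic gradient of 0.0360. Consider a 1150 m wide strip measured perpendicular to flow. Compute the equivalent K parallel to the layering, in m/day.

Flow is parallel to layering, so each bed carries its own Darcy discharge and the transmissivities add.
Σ(K_i·b_i) = 497×5.42 + 0.793×1.84 + 2.47×11.5 + 512×13.6 = 9687 m²/day.
Total thickness b = 32.36 m, so K_eq = Σ(K_i·b_i)/b = 299.3 m/day.

299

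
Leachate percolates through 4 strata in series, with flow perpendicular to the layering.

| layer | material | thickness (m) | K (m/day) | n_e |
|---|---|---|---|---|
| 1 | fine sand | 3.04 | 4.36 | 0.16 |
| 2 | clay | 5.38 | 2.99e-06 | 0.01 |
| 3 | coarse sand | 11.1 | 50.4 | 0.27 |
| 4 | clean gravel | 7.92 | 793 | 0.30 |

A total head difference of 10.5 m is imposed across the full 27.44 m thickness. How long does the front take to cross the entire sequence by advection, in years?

2770

With flow normal to the layers, continuity requires the same specific discharge q through every layer.
Σ(b_i/K_i) = 3.04/4.36 + 5.38/2.99e-06 + 11.1/50.4 + 7.92/793 = 1.799e+06 d.
q = Δh / Σ(b_i/K_i) = 10.5 / 1.799e+06 = 5.835e-06 m/day.
In each layer the seepage velocity is v_i = q/n_i, so the layer transit time is t_i = b_i·n_i / q:
  layer 1 (fine sand): t_1 = 3.04 × 0.16 / 5.835e-06 = 83352 d
  layer 2 (clay): t_2 = 5.38 × 0.01 / 5.835e-06 = 9219 d
  layer 3 (coarse sand): t_3 = 11.1 × 0.27 / 5.835e-06 = 5.136e+05 d
  layer 4 (clean gravel): t_4 = 7.92 × 0.30 / 5.835e-06 = 4.072e+05 d
Total t = Σ t_i = 1.013e+06 days = 2774 years.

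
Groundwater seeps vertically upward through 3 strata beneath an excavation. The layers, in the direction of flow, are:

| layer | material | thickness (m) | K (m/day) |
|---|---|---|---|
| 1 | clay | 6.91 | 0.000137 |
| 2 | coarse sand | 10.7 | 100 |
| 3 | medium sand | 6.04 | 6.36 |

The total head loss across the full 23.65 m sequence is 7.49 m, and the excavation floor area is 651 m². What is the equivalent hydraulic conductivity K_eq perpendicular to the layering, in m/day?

Flow is perpendicular to layering, so the layers act in series and the equivalent K is the thickness-weighted harmonic mean.
Total thickness L = 6.91 + 10.7 + 6.04 = 23.65 m.
Σ(b_i/K_i) = 6.91/0.000137 + 10.7/100 + 6.04/6.36 = 50439 d.
K_eq = L / Σ(b_i/K_i) = 23.65 / 50439 = 0.0004689 m/day.

0.000469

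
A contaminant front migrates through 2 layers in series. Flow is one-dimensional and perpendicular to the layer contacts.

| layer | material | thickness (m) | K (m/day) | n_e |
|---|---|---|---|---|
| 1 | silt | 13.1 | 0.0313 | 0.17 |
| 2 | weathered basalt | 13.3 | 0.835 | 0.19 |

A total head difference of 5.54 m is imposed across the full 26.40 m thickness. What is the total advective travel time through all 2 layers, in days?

With flow normal to the layers, continuity requires the same specific discharge q through every layer.
Σ(b_i/K_i) = 13.1/0.0313 + 13.3/0.835 = 434.5 d.
q = Δh / Σ(b_i/K_i) = 5.54 / 434.5 = 0.01275 m/day.
In each layer the seepage velocity is v_i = q/n_i, so the layer transit time is t_i = b_i·n_i / q:
  layer 1 (silt): t_1 = 13.1 × 0.17 / 0.01275 = 174.6 d
  layer 2 (weathered basalt): t_2 = 13.3 × 0.19 / 0.01275 = 198.2 d
Total t = Σ t_i = 372.8 days.

373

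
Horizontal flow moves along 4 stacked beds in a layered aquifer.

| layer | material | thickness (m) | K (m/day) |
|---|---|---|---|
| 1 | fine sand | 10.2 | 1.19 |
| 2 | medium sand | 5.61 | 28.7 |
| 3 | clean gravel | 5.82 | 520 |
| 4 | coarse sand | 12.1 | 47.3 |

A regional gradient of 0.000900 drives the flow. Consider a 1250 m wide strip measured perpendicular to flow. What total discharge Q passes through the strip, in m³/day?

4240

Flow is parallel to layering, so each bed carries its own Darcy discharge and the transmissivities add.
Σ(K_i·b_i) = 1.19×10.2 + 28.7×5.61 + 520×5.82 + 47.3×12.1 = 3772 m²/day.
Hydraulic gradient i = 0.000900.
Q = Σ(K_i·b_i) · W · i = 3772 × 1250 × 0.0009000 = 4243 m³/day.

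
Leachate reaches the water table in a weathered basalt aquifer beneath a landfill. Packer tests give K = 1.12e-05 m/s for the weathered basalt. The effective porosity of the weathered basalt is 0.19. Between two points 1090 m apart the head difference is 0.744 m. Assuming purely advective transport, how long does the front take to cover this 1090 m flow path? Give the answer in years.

858

Convert K: 1.12e-05 m/s × 86400 = 0.9677 m/day.
Hydraulic gradient i = Δh / L = 0.744 / 1090 = 0.0006826.
Darcy flux q = K · i = 0.9677 × 0.0006826 = 0.0006605 m/day.
Seepage velocity v = q / n_e = 0.0006605 / 0.19 = 0.003476 m/day.
Travel time t = L / v = 1090 / 0.003476 = 3.135e+05 days = 858.4 years.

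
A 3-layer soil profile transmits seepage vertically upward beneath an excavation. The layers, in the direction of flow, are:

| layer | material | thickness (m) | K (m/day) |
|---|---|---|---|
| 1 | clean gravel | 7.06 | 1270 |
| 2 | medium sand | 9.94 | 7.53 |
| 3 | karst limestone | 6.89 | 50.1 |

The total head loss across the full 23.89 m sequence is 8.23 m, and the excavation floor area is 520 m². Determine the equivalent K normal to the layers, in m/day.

16.3

Flow is perpendicular to layering, so the layers act in series and the equivalent K is the thickness-weighted harmonic mean.
Total thickness L = 7.06 + 9.94 + 6.89 = 23.89 m.
Σ(b_i/K_i) = 7.06/1270 + 9.94/7.53 + 6.89/50.1 = 1.463 d.
K_eq = L / Σ(b_i/K_i) = 23.89 / 1.463 = 16.33 m/day.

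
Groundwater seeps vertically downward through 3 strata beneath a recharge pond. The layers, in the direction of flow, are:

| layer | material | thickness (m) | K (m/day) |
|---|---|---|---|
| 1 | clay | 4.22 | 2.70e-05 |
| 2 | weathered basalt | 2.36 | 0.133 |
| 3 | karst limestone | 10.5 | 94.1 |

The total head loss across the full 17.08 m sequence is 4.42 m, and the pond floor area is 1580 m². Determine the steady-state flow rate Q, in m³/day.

0.0447

Flow is perpendicular to layering, so the layers act in series and the equivalent K is the thickness-weighted harmonic mean.
Total thickness L = 4.22 + 2.36 + 10.5 = 17.08 m.
Σ(b_i/K_i) = 4.22/2.70e-05 + 2.36/0.133 + 10.5/94.1 = 1.563e+05 d.
K_eq = L / Σ(b_i/K_i) = 17.08 / 1.563e+05 = 0.0001093 m/day.
Q = K_eq · A · (Δh/L) = 0.0001093 × 1580 × (4.42/17.08) = 0.04468 m³/day.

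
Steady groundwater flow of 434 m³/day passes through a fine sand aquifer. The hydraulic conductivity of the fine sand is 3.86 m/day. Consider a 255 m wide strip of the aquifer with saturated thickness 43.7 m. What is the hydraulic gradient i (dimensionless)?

Cross-sectional area A = 255 × 43.7 = 11144 m².
From Q = K·A·i, i = Q / (K·A) = 434 / (3.860 × 11144) = 0.01009.

0.0101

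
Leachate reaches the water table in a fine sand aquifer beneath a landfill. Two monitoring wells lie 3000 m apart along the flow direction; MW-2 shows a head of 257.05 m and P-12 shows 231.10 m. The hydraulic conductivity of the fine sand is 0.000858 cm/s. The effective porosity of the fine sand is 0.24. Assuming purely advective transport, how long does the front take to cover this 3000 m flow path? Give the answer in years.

307

Convert K: 0.000858 cm/s × 864 = 0.7413 m/day.
Hydraulic gradient i = (257.05 − 231.10) / 3000 = 25.95 / 3000 = 0.008650.
Darcy flux q = K · i = 0.7413 × 0.008650 = 0.006412 m/day.
Seepage velocity v = q / n_e = 0.006412 / 0.24 = 0.02672 m/day.
Travel time t = L / v = 3000 / 0.02672 = 1.123e+05 days = 307.4 years.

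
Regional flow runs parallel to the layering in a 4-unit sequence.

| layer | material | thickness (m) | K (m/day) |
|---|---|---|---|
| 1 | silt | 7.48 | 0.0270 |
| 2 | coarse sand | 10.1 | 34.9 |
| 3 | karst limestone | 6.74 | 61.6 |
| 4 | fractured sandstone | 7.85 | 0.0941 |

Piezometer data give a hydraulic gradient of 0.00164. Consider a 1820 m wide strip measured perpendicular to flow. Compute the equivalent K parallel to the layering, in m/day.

Flow is parallel to layering, so each bed carries its own Darcy discharge and the transmissivities add.
Σ(K_i·b_i) = 0.0270×7.48 + 34.9×10.1 + 61.6×6.74 + 0.0941×7.85 = 768.6 m²/day.
Total thickness b = 32.17 m, so K_eq = Σ(K_i·b_i)/b = 23.89 m/day.

23.9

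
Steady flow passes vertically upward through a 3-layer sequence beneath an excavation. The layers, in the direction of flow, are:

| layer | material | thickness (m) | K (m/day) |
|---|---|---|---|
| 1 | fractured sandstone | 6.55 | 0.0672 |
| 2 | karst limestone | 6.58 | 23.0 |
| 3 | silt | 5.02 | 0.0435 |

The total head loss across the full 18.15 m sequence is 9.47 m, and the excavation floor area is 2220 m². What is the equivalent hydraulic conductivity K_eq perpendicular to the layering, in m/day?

Flow is perpendicular to layering, so the layers act in series and the equivalent K is the thickness-weighted harmonic mean.
Total thickness L = 6.55 + 6.58 + 5.02 = 18.15 m.
Σ(b_i/K_i) = 6.55/0.0672 + 6.58/23.0 + 5.02/0.0435 = 213.2 d.
K_eq = L / Σ(b_i/K_i) = 18.15 / 213.2 = 0.08515 m/day.

0.0851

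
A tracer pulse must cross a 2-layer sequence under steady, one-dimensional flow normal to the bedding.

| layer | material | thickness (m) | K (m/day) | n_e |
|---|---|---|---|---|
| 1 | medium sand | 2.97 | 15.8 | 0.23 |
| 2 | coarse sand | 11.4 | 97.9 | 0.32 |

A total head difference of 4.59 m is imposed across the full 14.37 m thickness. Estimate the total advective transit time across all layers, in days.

0.287

With flow normal to the layers, continuity requires the same specific discharge q through every layer.
Σ(b_i/K_i) = 2.97/15.8 + 11.4/97.9 = 0.3044 d.
q = Δh / Σ(b_i/K_i) = 4.59 / 0.3044 = 15.08 m/day.
In each layer the seepage velocity is v_i = q/n_i, so the layer transit time is t_i = b_i·n_i / q:
  layer 1 (medium sand): t_1 = 2.97 × 0.23 / 15.08 = 0.04530 d
  layer 2 (coarse sand): t_2 = 11.4 × 0.32 / 15.08 = 0.2419 d
Total t = Σ t_i = 0.2872 days.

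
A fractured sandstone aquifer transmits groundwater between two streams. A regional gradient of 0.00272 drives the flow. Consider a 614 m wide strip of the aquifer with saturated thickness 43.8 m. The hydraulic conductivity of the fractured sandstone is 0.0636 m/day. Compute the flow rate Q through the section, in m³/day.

Cross-sectional area A = 614 × 43.8 = 26893 m².
Hydraulic gradient i = 0.00272.
Darcy's law: Q = K · A · i = 0.06360 × 26893 × 0.002720 = 4.652 m³/day.

4.65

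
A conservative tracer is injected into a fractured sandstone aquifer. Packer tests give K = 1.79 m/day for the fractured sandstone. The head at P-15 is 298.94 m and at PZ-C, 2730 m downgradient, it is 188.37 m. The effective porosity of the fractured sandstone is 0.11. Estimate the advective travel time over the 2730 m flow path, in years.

Hydraulic gradient i = (298.94 − 188.37) / 2730 = 110.57 / 2730 = 0.04050.
Darcy flux q = K · i = 1.790 × 0.04050 = 0.07250 m/day.
Seepage velocity v = q / n_e = 0.07250 / 0.11 = 0.6591 m/day.
Travel time t = L / v = 2730 / 0.6591 = 4142 days = 11.34 years.

11.3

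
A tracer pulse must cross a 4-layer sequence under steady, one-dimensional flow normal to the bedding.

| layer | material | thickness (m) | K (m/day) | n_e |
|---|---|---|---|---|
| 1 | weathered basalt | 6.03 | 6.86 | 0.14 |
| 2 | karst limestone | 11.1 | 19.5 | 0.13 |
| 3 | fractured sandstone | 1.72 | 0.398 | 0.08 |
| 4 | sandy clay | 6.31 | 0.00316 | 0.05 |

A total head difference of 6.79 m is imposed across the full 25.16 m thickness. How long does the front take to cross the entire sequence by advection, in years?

2.21

With flow normal to the layers, continuity requires the same specific discharge q through every layer.
Σ(b_i/K_i) = 6.03/6.86 + 11.1/19.5 + 1.72/0.398 + 6.31/0.00316 = 2003 d.
q = Δh / Σ(b_i/K_i) = 6.79 / 2003 = 0.003391 m/day.
In each layer the seepage velocity is v_i = q/n_i, so the layer transit time is t_i = b_i·n_i / q:
  layer 1 (weathered basalt): t_1 = 6.03 × 0.14 / 0.003391 = 249.0 d
  layer 2 (karst limestone): t_2 = 11.1 × 0.13 / 0.003391 = 425.6 d
  layer 3 (fractured sandstone): t_3 = 1.72 × 0.08 / 0.003391 = 40.58 d
  layer 4 (sandy clay): t_4 = 6.31 × 0.05 / 0.003391 = 93.05 d
Total t = Σ t_i = 808.2 days = 2.213 years.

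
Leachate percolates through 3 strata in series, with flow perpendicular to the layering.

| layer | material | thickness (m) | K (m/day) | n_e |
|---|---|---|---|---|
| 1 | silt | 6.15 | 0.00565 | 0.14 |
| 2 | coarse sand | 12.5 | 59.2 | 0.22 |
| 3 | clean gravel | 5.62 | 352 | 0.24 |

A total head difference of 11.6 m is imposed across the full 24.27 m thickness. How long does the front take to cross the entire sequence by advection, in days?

466

With flow normal to the layers, continuity requires the same specific discharge q through every layer.
Σ(b_i/K_i) = 6.15/0.00565 + 12.5/59.2 + 5.62/352 = 1089 d.
q = Δh / Σ(b_i/K_i) = 11.6 / 1089 = 0.01065 m/day.
In each layer the seepage velocity is v_i = q/n_i, so the layer transit time is t_i = b_i·n_i / q:
  layer 1 (silt): t_1 = 6.15 × 0.14 / 0.01065 = 80.81 d
  layer 2 (coarse sand): t_2 = 12.5 × 0.22 / 0.01065 = 258.1 d
  layer 3 (clean gravel): t_3 = 5.62 × 0.24 / 0.01065 = 126.6 d
Total t = Σ t_i = 465.5 days.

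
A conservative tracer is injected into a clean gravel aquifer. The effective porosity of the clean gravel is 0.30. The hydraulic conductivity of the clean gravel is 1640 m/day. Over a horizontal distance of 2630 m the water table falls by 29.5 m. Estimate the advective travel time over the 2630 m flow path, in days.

Hydraulic gradient i = Δh / L = 29.5 / 2630 = 0.01122.
Darcy flux q = K · i = 1640 × 0.01122 = 18.40 m/day.
Seepage velocity v = q / n_e = 18.40 / 0.30 = 61.32 m/day.
Travel time t = L / v = 2630 / 61.32 = 42.89 days.

42.9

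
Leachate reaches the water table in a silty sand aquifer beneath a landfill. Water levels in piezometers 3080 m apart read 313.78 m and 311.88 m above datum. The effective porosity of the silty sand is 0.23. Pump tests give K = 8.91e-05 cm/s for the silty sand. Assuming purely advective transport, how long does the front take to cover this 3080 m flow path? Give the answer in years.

Convert K: 8.91e-05 cm/s × 864 = 0.07698 m/day.
Hydraulic gradient i = (313.78 − 311.88) / 3080 = 1.9 / 3080 = 0.0006169.
Darcy flux q = K · i = 0.07698 × 0.0006169 = 4.749e-05 m/day.
Seepage velocity v = q / n_e = 4.749e-05 / 0.23 = 0.0002065 m/day.
Travel time t = L / v = 3080 / 0.0002065 = 1.492e+07 days = 40841 years.

40800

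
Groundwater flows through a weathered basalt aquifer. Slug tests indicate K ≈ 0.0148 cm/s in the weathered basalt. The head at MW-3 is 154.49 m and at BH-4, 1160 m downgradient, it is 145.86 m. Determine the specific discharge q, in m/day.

0.0951

Convert K: 0.0148 cm/s × 864 = 12.79 m/day.
Hydraulic gradient i = (154.49 − 145.86) / 1160 = 8.63 / 1160 = 0.007440.
Specific discharge q = K · i = 12.79 × 0.007440 = 0.09513 m/day.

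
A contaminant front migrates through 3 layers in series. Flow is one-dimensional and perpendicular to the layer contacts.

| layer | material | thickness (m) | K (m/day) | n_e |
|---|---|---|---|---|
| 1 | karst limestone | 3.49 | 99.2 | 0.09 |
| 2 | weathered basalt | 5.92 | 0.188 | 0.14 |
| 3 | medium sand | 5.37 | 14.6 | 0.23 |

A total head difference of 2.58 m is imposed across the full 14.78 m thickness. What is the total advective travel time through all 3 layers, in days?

With flow normal to the layers, continuity requires the same specific discharge q through every layer.
Σ(b_i/K_i) = 3.49/99.2 + 5.92/0.188 + 5.37/14.6 = 31.89 d.
q = Δh / Σ(b_i/K_i) = 2.58 / 31.89 = 0.08090 m/day.
In each layer the seepage velocity is v_i = q/n_i, so the layer transit time is t_i = b_i·n_i / q:
  layer 1 (karst limestone): t_1 = 3.49 × 0.09 / 0.08090 = 3.883 d
  layer 2 (weathered basalt): t_2 = 5.92 × 0.14 / 0.08090 = 10.25 d
  layer 3 (medium sand): t_3 = 5.37 × 0.23 / 0.08090 = 15.27 d
Total t = Σ t_i = 29.40 days.

29.4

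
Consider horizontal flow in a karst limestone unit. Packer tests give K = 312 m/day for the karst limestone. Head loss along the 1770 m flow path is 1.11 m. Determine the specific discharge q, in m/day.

0.196

Hydraulic gradient i = Δh / L = 1.11 / 1770 = 0.0006271.
Specific discharge q = K · i = 312.0 × 0.0006271 = 0.1957 m/day.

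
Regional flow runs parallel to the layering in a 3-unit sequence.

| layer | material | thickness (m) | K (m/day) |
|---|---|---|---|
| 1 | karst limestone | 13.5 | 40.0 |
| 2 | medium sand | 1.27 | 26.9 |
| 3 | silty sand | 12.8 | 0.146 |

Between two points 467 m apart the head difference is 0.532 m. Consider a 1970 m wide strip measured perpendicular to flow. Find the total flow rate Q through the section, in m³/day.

Flow is parallel to layering, so each bed carries its own Darcy discharge and the transmissivities add.
Σ(K_i·b_i) = 40.0×13.5 + 26.9×1.27 + 0.146×12.8 = 576.0 m²/day.
Hydraulic gradient i = Δh / L = 0.532 / 467 = 0.001139.
Q = Σ(K_i·b_i) · W · i = 576.0 × 1970 × 0.001139 = 1293 m³/day.

1290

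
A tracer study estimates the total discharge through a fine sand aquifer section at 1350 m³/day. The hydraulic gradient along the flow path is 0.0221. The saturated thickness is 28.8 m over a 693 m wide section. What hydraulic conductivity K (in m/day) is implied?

3.06

Cross-sectional area A = 693 × 28.8 = 19958 m².
Hydraulic gradient i = 0.0221.
From Q = K·A·i, K = Q / (A·i) = 1350 / (19958 × 0.02210) = 3.061 m/day.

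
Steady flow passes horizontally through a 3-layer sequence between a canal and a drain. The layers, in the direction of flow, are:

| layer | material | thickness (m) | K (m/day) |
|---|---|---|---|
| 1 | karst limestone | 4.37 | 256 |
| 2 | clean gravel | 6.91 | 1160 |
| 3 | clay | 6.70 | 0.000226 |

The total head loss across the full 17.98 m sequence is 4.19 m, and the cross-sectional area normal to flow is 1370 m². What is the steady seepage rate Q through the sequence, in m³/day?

Flow is perpendicular to layering, so the layers act in series and the equivalent K is the thickness-weighted harmonic mean.
Total thickness L = 4.37 + 6.91 + 6.70 = 17.98 m.
Σ(b_i/K_i) = 4.37/256 + 6.91/1160 + 6.70/0.000226 = 29646 d.
K_eq = L / Σ(b_i/K_i) = 17.98 / 29646 = 0.0006065 m/day.
Q = K_eq · A · (Δh/L) = 0.0006065 × 1370 × (4.19/17.98) = 0.1936 m³/day.

0.194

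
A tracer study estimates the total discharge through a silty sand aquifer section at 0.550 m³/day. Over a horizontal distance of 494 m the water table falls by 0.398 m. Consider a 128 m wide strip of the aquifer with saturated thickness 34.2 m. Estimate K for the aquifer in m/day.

0.156

Cross-sectional area A = 128 × 34.2 = 4378 m².
Hydraulic gradient i = Δh / L = 0.398 / 494 = 0.0008057.
From Q = K·A·i, K = Q / (A·i) = 0.550 / (4378 × 0.0008057) = 0.1559 m/day.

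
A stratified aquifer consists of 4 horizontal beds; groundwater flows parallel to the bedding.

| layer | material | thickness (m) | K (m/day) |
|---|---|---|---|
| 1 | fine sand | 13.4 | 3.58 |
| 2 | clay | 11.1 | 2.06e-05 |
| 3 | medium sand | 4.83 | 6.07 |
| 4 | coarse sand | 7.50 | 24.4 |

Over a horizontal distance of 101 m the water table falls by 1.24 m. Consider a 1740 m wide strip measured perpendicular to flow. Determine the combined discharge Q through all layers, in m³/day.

Flow is parallel to layering, so each bed carries its own Darcy discharge and the transmissivities add.
Σ(K_i·b_i) = 3.58×13.4 + 2.06e-05×11.1 + 6.07×4.83 + 24.4×7.50 = 260.3 m²/day.
Hydraulic gradient i = Δh / L = 1.24 / 101 = 0.01228.
Q = Σ(K_i·b_i) · W · i = 260.3 × 1740 × 0.01228 = 5560 m³/day.

5560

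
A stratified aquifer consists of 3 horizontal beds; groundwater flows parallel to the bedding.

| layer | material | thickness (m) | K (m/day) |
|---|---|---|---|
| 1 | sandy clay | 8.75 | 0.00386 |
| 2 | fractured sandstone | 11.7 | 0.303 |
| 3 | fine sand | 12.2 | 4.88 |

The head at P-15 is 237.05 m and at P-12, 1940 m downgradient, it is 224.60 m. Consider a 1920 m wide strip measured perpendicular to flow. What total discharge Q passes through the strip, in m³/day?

778

Flow is parallel to layering, so each bed carries its own Darcy discharge and the transmissivities add.
Σ(K_i·b_i) = 0.00386×8.75 + 0.303×11.7 + 4.88×12.2 = 63.11 m²/day.
Hydraulic gradient i = (237.05 − 224.60) / 1940 = 12.45 / 1940 = 0.006418.
Q = Σ(K_i·b_i) · W · i = 63.11 × 1920 × 0.006418 = 777.7 m³/day.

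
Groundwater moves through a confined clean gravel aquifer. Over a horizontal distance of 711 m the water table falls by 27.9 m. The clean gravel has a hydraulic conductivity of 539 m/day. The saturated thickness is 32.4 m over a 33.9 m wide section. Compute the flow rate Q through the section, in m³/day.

23200

Cross-sectional area A = 33.9 × 32.4 = 1098 m².
Hydraulic gradient i = Δh / L = 27.9 / 711 = 0.03924.
Darcy's law: Q = K · A · i = 539.0 × 1098 × 0.03924 = 23231 m³/day.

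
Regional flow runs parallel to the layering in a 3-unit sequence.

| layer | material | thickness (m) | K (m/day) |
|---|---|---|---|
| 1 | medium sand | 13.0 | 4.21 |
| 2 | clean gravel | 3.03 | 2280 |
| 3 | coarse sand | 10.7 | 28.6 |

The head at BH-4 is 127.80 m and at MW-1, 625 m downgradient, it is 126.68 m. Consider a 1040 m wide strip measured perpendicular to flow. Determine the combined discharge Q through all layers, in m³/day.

13500

Flow is parallel to layering, so each bed carries its own Darcy discharge and the transmissivities add.
Σ(K_i·b_i) = 4.21×13.0 + 2280×3.03 + 28.6×10.7 = 7269 m²/day.
Hydraulic gradient i = (127.80 − 126.68) / 625 = 1.12 / 625 = 0.001792.
Q = Σ(K_i·b_i) · W · i = 7269 × 1040 × 0.001792 = 13547 m³/day.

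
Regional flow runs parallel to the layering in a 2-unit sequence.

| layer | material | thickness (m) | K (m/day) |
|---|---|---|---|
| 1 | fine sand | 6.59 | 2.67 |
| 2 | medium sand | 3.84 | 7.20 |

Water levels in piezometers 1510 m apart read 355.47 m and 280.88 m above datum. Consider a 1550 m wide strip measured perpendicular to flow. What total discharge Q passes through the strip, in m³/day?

3460

Flow is parallel to layering, so each bed carries its own Darcy discharge and the transmissivities add.
Σ(K_i·b_i) = 2.67×6.59 + 7.20×3.84 = 45.24 m²/day.
Hydraulic gradient i = (355.47 − 280.88) / 1510 = 74.59 / 1510 = 0.04940.
Q = Σ(K_i·b_i) · W · i = 45.24 × 1550 × 0.04940 = 3464 m³/day.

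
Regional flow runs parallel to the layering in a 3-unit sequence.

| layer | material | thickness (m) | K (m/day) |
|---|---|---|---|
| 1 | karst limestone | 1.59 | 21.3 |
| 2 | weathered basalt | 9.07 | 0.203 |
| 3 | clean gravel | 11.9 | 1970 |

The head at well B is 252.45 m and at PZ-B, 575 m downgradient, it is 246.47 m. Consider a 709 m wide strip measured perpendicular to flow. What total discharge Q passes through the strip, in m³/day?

Flow is parallel to layering, so each bed carries its own Darcy discharge and the transmissivities add.
Σ(K_i·b_i) = 21.3×1.59 + 0.203×9.07 + 1970×11.9 = 23479 m²/day.
Hydraulic gradient i = (252.45 − 246.47) / 575 = 5.98 / 575 = 0.01040.
Q = Σ(K_i·b_i) · W · i = 23479 × 709 × 0.01040 = 1.731e+05 m³/day.

173000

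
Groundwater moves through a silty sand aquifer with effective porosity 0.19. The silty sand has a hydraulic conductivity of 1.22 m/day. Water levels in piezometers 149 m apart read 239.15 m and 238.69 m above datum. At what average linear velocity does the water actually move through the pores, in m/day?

Hydraulic gradient i = (239.15 − 238.69) / 149 = 0.46 / 149 = 0.003087.
Darcy flux q = K · i = 1.220 × 0.003087 = 0.003766 m/day.
Seepage velocity v = q / n_e = 0.003766 / 0.19 = 0.01982 m/day.

0.0198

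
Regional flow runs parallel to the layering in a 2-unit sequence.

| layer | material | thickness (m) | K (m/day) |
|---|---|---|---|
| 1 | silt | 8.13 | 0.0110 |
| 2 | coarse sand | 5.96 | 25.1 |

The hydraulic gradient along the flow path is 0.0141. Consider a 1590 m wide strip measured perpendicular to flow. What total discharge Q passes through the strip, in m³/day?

3360

Flow is parallel to layering, so each bed carries its own Darcy discharge and the transmissivities add.
Σ(K_i·b_i) = 0.0110×8.13 + 25.1×5.96 = 149.7 m²/day.
Hydraulic gradient i = 0.0141.
Q = Σ(K_i·b_i) · W · i = 149.7 × 1590 × 0.01410 = 3356 m³/day.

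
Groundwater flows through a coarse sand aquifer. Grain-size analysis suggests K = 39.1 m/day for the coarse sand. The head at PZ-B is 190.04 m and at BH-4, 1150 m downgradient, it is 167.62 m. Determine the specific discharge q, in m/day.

0.762

Hydraulic gradient i = (190.04 − 167.62) / 1150 = 22.42 / 1150 = 0.01950.
Specific discharge q = K · i = 39.10 × 0.01950 = 0.7623 m/day.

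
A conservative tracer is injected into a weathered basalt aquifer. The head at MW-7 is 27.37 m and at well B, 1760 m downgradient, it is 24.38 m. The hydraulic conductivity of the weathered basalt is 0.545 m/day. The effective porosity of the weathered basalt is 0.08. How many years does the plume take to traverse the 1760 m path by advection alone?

416

Hydraulic gradient i = (27.37 − 24.38) / 1760 = 2.99 / 1760 = 0.001699.
Darcy flux q = K · i = 0.5450 × 0.001699 = 0.0009259 m/day.
Seepage velocity v = q / n_e = 0.0009259 / 0.08 = 0.01157 m/day.
Travel time t = L / v = 1760 / 0.01157 = 1.521e+05 days = 416.3 years.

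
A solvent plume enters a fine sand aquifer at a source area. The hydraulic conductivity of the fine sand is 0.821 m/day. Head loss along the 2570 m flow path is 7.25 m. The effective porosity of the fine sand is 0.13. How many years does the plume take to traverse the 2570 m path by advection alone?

Hydraulic gradient i = Δh / L = 7.25 / 2570 = 0.002821.
Darcy flux q = K · i = 0.8210 × 0.002821 = 0.002316 m/day.
Seepage velocity v = q / n_e = 0.002316 / 0.13 = 0.01782 m/day.
Travel time t = L / v = 2570 / 0.01782 = 1.443e+05 days = 394.9 years.

395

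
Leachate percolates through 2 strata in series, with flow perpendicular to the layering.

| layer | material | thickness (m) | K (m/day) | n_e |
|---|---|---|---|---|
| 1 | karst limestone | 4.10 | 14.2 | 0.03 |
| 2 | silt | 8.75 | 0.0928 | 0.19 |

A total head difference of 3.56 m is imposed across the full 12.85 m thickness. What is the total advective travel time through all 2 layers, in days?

47.4

With flow normal to the layers, continuity requires the same specific discharge q through every layer.
Σ(b_i/K_i) = 4.10/14.2 + 8.75/0.0928 = 94.58 d.
q = Δh / Σ(b_i/K_i) = 3.56 / 94.58 = 0.03764 m/day.
In each layer the seepage velocity is v_i = q/n_i, so the layer transit time is t_i = b_i·n_i / q:
  layer 1 (karst limestone): t_1 = 4.10 × 0.03 / 0.03764 = 3.268 d
  layer 2 (silt): t_2 = 8.75 × 0.19 / 0.03764 = 44.17 d
Total t = Σ t_i = 47.43 days.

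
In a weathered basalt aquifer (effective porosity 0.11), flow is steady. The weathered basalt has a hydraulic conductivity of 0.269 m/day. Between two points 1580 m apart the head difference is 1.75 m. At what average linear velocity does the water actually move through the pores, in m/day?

Hydraulic gradient i = Δh / L = 1.75 / 1580 = 0.001108.
Darcy flux q = K · i = 0.2690 × 0.001108 = 0.0002979 m/day.
Seepage velocity v = q / n_e = 0.0002979 / 0.11 = 0.002709 m/day.

0.00271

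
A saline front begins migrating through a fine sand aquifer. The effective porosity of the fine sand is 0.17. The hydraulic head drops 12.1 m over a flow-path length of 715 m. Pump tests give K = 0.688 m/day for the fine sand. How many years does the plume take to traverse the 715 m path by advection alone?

28.6

Hydraulic gradient i = Δh / L = 12.1 / 715 = 0.01692.
Darcy flux q = K · i = 0.6880 × 0.01692 = 0.01164 m/day.
Seepage velocity v = q / n_e = 0.01164 / 0.17 = 0.06849 m/day.
Travel time t = L / v = 715 / 0.06849 = 10440 days = 28.58 years.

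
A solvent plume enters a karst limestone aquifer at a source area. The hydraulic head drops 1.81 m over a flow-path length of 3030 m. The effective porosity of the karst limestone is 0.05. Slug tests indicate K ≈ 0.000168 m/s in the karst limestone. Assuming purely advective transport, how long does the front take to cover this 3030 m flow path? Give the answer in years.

47.8

Convert K: 0.000168 m/s × 86400 = 14.52 m/day.
Hydraulic gradient i = Δh / L = 1.81 / 3030 = 0.0005974.
Darcy flux q = K · i = 14.52 × 0.0005974 = 0.008671 m/day.
Seepage velocity v = q / n_e = 0.008671 / 0.05 = 0.1734 m/day.
Travel time t = L / v = 3030 / 0.1734 = 17472 days = 47.84 years.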